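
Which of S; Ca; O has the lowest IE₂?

Ca

The second ionization energy removes an electron from the +1 ion. For each element: S⁺ still has 5 valence electrons; Ca⁺ still has 1 valence electron; O⁺ still has 5 valence electrons.
All are still removing valence electrons, so compare the +1 ions as you would atoms: IE_2 generally rises across a period (higher Z_eff) and falls down a group (larger shell), subject to the usual subshell exceptions.
Valence configurations: S⁺ [Ne]3s²3p³, Ca⁺ [Ar]4s¹, O⁺ [He]2s²2p³.
The numbers (kJ/mol): S 2252, Ca 1145, O 3388.
Hence IE_2: Ca < S < O.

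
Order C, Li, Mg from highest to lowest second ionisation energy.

Li, C, Mg

The second ionization energy removes an electron from the +1 ion. For each element: C⁺ still has 3 valence electrons; Li⁺ is the bare [He] core; Mg⁺ still has 1 valence electron.
Breaking into a closed-shell core is much more expensive than removing a leftover valence electron — Li has the largest IE_2 here.
Valence configurations: C⁺ [He]2s²2p¹, Mg⁺ [Ne]3s¹.
Tabulated IE_2 (kJ/mol): C 2353, Li 7298, Mg 1451.
Putting it together, IE_2: Mg < C < Li.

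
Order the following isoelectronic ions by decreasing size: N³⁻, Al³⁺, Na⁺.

All of these have 10 electrons, so size is governed by nuclear charge alone: the more protons, the stronger the pull on the same electron cloud, and the smaller the ion.
Nuclear charges: Al³⁺ (Z=13), Na⁺ (Z=11), N³⁻ (Z=7).
Largest to smallest: N³⁻ > Na⁺ > Al³⁺.

N³⁻, Na⁺, Al³⁺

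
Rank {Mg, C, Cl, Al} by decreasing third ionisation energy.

Mg, C, Cl, Al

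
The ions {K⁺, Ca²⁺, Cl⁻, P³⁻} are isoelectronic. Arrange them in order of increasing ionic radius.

Ca²⁺ < K⁺ < Cl⁻ < P³⁻

All of these have 18 electrons, so size is governed by nuclear charge alone: the more protons, the stronger the pull on the same electron cloud, and the smaller the ion.
Nuclear charges: Ca²⁺ (Z=20), K⁺ (Z=19), Cl⁻ (Z=17), P³⁻ (Z=15).
Smallest to largest: Ca²⁺ < K⁺ < Cl⁻ < P³⁻.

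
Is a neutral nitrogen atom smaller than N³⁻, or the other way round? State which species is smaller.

N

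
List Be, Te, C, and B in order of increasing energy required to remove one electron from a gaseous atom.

Be is in period 2, group 2; B is in period 2, group 13; C is in period 2, group 14; Te is in period 5, group 16.
Removing the outermost electron gets harder across a period and easier down a group.
These span different periods and groups, so the two trends combine.
Te > B: period and group pull opposite ways; the across-period shift dominates (869 vs 801 kJ/mol).
Be > Te: the two effects oppose for this pair; the down-group effect wins (900 vs 869 kJ/mol).
C > Be: both are in period 2; the period trend gives C the larger value.
Note the exception: Be has a higher first ionization energy than B, contrary to the simple trend — removing B's lone 2p electron is easier than breaking Be's filled 2s².
Tabulated first ionization energy (kJ/mol): Be 900, B 801, C 1086, Te 869.
So from lowest to highest: B < Te < Be < C.

B, Te, Be, C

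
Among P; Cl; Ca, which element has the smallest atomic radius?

Atomic radius shrinks across a period as nuclear charge pulls the same shell inward, and grows down a group as new shells are added.
These span different periods and groups, so the two trends combine.
P > Cl: both are in period 3; the period trend gives P the larger value.
Ca > P: relative to P, both the across-period and down-group shifts push Ca's atomic radius up.
Approximate values (pm): P 111, Cl 99, Ca 171.
The smallest atomic radius among these belongs to Cl.

Cl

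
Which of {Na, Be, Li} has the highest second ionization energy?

Li

IE_2 is the cost of taking one more electron from the +1 cation: Na⁺ is the bare [Ne] core; Be⁺ still has 1 valence electron; Li⁺ is the bare [He] core.
Breaking into a closed-shell core is much more expensive than removing a leftover valence electron — Na and Li have the largest IE_2 here.
Tabulated IE_2 (kJ/mol): Na 4562, Be 1757, Li 7298.
So the second ionization energies run Be < Na < Li.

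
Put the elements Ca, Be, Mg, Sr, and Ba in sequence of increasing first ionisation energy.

Ba < Sr < Ca < Mg < Be

Removing the outermost electron gets harder across a period and easier down a group.
All are in group 2, so first ionization energy increases up the group.
So from lowest to highest: Ba < Sr < Ca < Mg < Be.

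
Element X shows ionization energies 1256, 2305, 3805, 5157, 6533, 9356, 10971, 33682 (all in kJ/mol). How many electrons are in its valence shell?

7

Look for the largest jump between consecutive ionization energies: IE8/IE7 ≈ 3.1, far larger than any earlier ratio.
That jump marks the point where a core electron is being removed. So the atom has 7 valence electrons.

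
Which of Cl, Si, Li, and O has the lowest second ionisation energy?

Si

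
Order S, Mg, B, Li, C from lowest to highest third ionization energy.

Consider each +2 ion: S²⁺ still has 4 valence electrons; Mg²⁺ is the bare [Ne] core; B²⁺ still has 1 valence electron; Li²⁺ is already 1 electron into the core; C²⁺ still has 2 valence electrons.
Core electrons are held far more tightly than valence electrons, so Mg and Li top the IE_3 order.
Valence configurations: S²⁺ [Ne]3s²3p², B²⁺ [He]2s¹, C²⁺ [He]2s².
The numbers (kJ/mol): S 3357, Mg 7733, B 3660, Li 11815, C 4620.
So the third ionization energies run S < B < C < Mg < Li.

S < B < C < Mg < Li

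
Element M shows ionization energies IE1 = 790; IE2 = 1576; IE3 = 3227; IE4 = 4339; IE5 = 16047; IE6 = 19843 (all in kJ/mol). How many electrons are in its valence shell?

4

Look for the largest jump between consecutive ionization energies: IE5/IE4 ≈ 3.7, far larger than any earlier ratio.
That jump marks the point where a core electron is being removed. So the atom has 4 valence electrons.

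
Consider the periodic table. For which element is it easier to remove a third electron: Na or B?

IE_3 is the cost of taking one more electron from the +2 cation: Na²⁺ is already 1 electron into the core; B²⁺ still has 1 valence electron.
Core electrons are held far more tightly than valence electrons, so Na tops the IE_3 order.
Approximate IE_3 values (kJ/mol): Na 6910, B 3660.
So the third ionization energies run B < Na.

B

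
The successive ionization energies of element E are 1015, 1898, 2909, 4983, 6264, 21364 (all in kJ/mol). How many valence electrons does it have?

Look for the largest jump between consecutive ionization energies: IE6/IE5 ≈ 3.4, far larger than any earlier ratio.
That jump marks the point where a core electron is being removed. So the atom has 5 valence electrons.

5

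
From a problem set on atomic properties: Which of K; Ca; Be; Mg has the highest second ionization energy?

K

The second ionization energy removes an electron from the +1 ion. For each element: K⁺ is the bare [Ar] core; Ca⁺ still has 1 valence electron; Be⁺ still has 1 valence electron; Mg⁺ still has 1 valence electron.
Core electrons are held far more tightly than valence electrons, so K tops the IE_2 order.
Valence configurations: Ca⁺ [Ar]4s¹, Be⁺ [He]2s¹, Mg⁺ [Ne]3s¹.
Approximate IE_2 values (kJ/mol): K 3052, Ca 1145, Be 1757, Mg 1451.
Hence IE_2: Ca < Mg < Be < K.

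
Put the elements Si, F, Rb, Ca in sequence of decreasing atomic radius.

Rb > Ca > Si > F

Atomic radius shrinks across a period as nuclear charge pulls the same shell inward, and grows down a group as new shells are added.
Neither a single period nor a single group — weigh both effects.
Si > F: both effects reinforce here, so Si is clearly the larger of the two.
Ca > Si: relative to Si, both the across-period and down-group shifts push Ca's atomic radius up.
Rb > Ca: relative to Ca, both the across-period and down-group shifts push Rb's atomic radius up.
Tabulated atomic radius (pm): F 64, Si 116, Ca 171, Rb 210.
So from largest to smallest: Rb > Ca > Si > F.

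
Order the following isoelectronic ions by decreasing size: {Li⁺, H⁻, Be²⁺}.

All of these have 2 electrons, so size is governed by nuclear charge alone: the more protons, the stronger the pull on the same electron cloud, and the smaller the ion.
Nuclear charges: Be²⁺ (Z=4), Li⁺ (Z=3), H⁻ (Z=1).
Largest to smallest: H⁻ > Li⁺ > Be²⁺.

H⁻ > Li⁺ > Be²⁺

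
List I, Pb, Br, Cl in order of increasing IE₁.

Cl is in period 3, group 17; Br is in period 4, group 17; I is in period 5, group 17; Pb is in period 6, group 14.
Removing the outermost electron gets harder across a period and easier down a group.
These span different periods and groups, so the two trends combine.
I > Pb: both effects reinforce here, so I is clearly the higher of the two.
Br > I: they share group 17; the group trend gives Br the larger value.
Cl > Br: Cl sits above Br in group 17, so the down-group effect alone puts Cl higher.
Approximate values (kJ/mol): Cl 1251, Br 1140, I 1008, Pb 716.
So from lowest to highest: Pb < I < Br < Cl.

Pb < I < Br < Cl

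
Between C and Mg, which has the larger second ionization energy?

IE_2 is the cost of taking one more electron from the +1 cation: C⁺ still has 3 valence electrons; Mg⁺ still has 1 valence electron.
All are still removing valence electrons, so compare the +1 ions as you would atoms: IE_2 generally rises across a period (higher Z_eff) and falls down a group (larger shell), subject to the usual subshell exceptions.
Valence configurations: C⁺ [He]2s²2p¹, Mg⁺ [Ne]3s¹.
Tabulated IE_2 (kJ/mol): C 2353, Mg 1451.
Overall IE_2 order: Mg < C.

C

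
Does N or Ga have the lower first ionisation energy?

Ga

N is in period 2, group 15; Ga is in period 4, group 13.
IE₁ increases left→right with effective nuclear charge and decreases top→bottom as the valence shell moves farther out.
Here both period and group differ, so the two effects have to be weighed against each other.
N > Ga: both effects reinforce here, so N is clearly the higher of the two.
For reference (kJ/mol): N 1402, Ga 579.
So Ga has the lower first ionisation energy (Ga < N).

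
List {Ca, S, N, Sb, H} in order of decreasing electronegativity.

H is in period 1, group 1; N is in period 2, group 15; S is in period 3, group 16; Ca is in period 4, group 2; Sb is in period 5, group 15.
Electronegativity increases across a period and decreases down a group, tracking effective nuclear charge and atomic size.
These span different periods and groups, so the two trends combine.
Sb > Ca: the two effects oppose for this pair; the across-period effect wins (2.05 vs 1.00).
H > Sb: period and group pull opposite ways; the down-group shift dominates (2.20 vs 2.05).
S > H: the two effects oppose for this pair; the across-period effect wins (2.58 vs 2.20).
N > S: period and group pull opposite ways; the down-group shift dominates (3.04 vs 2.58).
For reference (Pauling): H 2.20, N 3.04, S 2.58, Ca 1.00, Sb 2.05.
So from highest to lowest: N > S > H > Sb > Ca.

N, S, H, Sb, Ca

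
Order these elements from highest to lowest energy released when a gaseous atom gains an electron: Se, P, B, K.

B is in period 2, group 13; P is in period 3, group 15; K is in period 4, group 1; Se is in period 4, group 16.
EA tends to increase across a period and decrease down a group, though the pattern is less regular than for IE or radius.
Here both period and group differ, so the two effects have to be weighed against each other.
K > B: this pair runs against the simple trend — see the exception note.
P > K: relative to K, both the across-period and down-group shifts push P's electron affinity up.
Se > P: period and group pull opposite ways; the across-period shift dominates (195 vs 72 kJ/mol).
Note the exception: K has a higher electron affinity than B, contrary to the simple trend — B's ns²np¹ configuration gives only a small electron affinity — the sparsely filled np subshell binds an added electron weakly.
Tabulated electron affinity (kJ/mol): B 27, P 72, K 48, Se 195.
So from highest to lowest: Se > P > K > B.

Se, P, K, B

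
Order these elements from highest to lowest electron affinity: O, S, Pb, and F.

F, S, O, Pb

O is in period 2, group 16; F is in period 2, group 17; S is in period 3, group 16; Pb is in period 6, group 14.
EA tends to increase across a period and decrease down a group, though the pattern is less regular than for IE or radius.
These span different periods and groups, so the two trends combine.
O > Pb: both effects reinforce here, so O is clearly the higher of the two.
S > O: this pair runs against the simple trend — see the exception note.
F > S: relative to S, both the across-period and down-group shifts push F's electron affinity up.
Note the exception: S has a higher electron affinity than O, contrary to the simple trend — the compact 2p subshell of O repels the added electron more than S's larger 3p does.
For reference (kJ/mol): O 141, F 328, S 200, Pb 35.
So from highest to lowest: F > S > O > Pb.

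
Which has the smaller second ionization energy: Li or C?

Consider each +1 ion: Li⁺ is the bare [He] core; C⁺ still has 3 valence electrons.
Core electrons are held far more tightly than valence electrons, so Li tops the IE_2 order.
The numbers (kJ/mol): Li 7298, C 2353.
Overall IE_2 order: C < Li.

C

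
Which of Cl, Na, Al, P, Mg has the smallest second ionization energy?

The second ionization energy removes an electron from the +1 ion. For each element: Cl⁺ still has 6 valence electrons; Na⁺ is the bare [Ne] core; Al⁺ still has 2 valence electrons; P⁺ still has 4 valence electrons; Mg⁺ still has 1 valence electron.
Core electrons are held far more tightly than valence electrons, so Na tops the IE_2 order.
Valence configurations: Cl⁺ [Ne]3s²3p⁴, Al⁺ [Ne]3s², P⁺ [Ne]3s²3p², Mg⁺ [Ne]3s¹.
Approximate IE_2 values (kJ/mol): Cl 2298, Na 4562, Al 1817, P 1907, Mg 1451.
Putting it together, IE_2: Mg < Al < P < Cl < Na.

Mg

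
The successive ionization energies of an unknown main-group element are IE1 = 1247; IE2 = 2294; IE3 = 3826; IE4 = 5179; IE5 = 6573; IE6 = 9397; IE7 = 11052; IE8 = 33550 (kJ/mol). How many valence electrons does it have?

7

Look for the largest jump between consecutive ionization energies: IE8/IE7 ≈ 3.0, far larger than any earlier ratio.
That jump marks the point where a core electron is being removed. So the atom has 7 valence electrons.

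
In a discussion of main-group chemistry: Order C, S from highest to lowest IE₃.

C > S

After 2 electrons have been removed, what remains? C²⁺ still has 2 valence electrons; S²⁺ still has 4 valence electrons.
All are still removing valence electrons, so compare the +2 ions as you would atoms: IE_3 generally rises across a period (higher Z_eff) and falls down a group (larger shell), subject to the usual subshell exceptions.
Valence configurations: C²⁺ [He]2s², S²⁺ [Ne]3s²3p².
The numbers (kJ/mol): C 4620, S 3357.
Overall IE_3 order: S < C.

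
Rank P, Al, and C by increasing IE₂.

Al < P < C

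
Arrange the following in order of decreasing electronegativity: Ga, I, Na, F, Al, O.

F, O, I, Ga, Al, Na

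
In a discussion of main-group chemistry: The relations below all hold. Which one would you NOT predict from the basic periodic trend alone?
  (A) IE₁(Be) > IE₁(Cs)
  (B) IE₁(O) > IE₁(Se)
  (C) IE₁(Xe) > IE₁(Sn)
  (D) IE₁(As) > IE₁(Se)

The general trend: first ionization energy increases across a period and decreases down a group.
(A) Be (period 2, group 2) vs Cs (period 6, group 1): the stated order agrees with the simple trend.
(B) O (period 2, group 16) vs Se (period 4, group 16): the stated order agrees with the simple trend.
(C) Xe (period 5, group 18) vs Sn (period 5, group 14): the stated order agrees with the simple trend.
(D) As (period 4, group 15) vs Se (period 4, group 16): the stated order contradicts the simple trend.
The exception is (D): Se (4p⁴) ionizes more easily than half-filled As (4p³).

(D)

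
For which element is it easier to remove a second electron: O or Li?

O

After 1 electron has been removed, what remains? O⁺ still has 5 valence electrons; Li⁺ is the bare [He] core.
Core electrons are held far more tightly than valence electrons, so Li tops the IE_2 order.
The numbers (kJ/mol): O 3388, Li 7298.
Hence IE_2: O < Li.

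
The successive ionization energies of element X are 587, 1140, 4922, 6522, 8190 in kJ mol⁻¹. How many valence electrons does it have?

Look for the largest jump between consecutive ionization energies: IE3/IE2 ≈ 4.3, far larger than any earlier ratio.
That jump marks the point where a core electron is being removed. So the atom has 2 valence electrons.

2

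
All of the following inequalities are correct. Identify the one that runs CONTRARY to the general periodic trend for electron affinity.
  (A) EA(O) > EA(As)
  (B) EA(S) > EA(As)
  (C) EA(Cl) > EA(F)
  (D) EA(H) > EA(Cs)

(C)

The general trend: electron affinity increases across a period and decreases down a group.
(A) O (period 2, group 16) vs As (period 4, group 15): the stated order agrees with the simple trend.
(B) S (period 3, group 16) vs As (period 4, group 15): the stated order agrees with the simple trend.
(C) Cl (period 3, group 17) vs F (period 2, group 17): the stated order contradicts the simple trend.
(D) H (period 1, group 1) vs Cs (period 6, group 1): the stated order agrees with the simple trend.
The exception is (C): F's small 2p subshell makes the incoming electron feel strong e⁻–e⁻ repulsion, so Cl actually releases more energy on gaining an electron.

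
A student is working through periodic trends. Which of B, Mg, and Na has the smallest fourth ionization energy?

Consider each +3 ion: B³⁺ is the bare [He] core; Mg³⁺ is already 1 electron into the core; Na³⁺ is already 2 electrons into the core.
All of these are removing an electron from a noble-gas core or deeper; the smaller core (lower principal quantum number) is held far more tightly, and within a period the higher nuclear charge binds the same core more tightly.
Tabulated IE_4 (kJ/mol): B 25026, Mg 10543, Na 9543.
Hence IE_4: Na < Mg < B.

Na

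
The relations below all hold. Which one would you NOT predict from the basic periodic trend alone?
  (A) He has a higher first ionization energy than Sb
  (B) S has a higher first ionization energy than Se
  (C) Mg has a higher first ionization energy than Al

(C)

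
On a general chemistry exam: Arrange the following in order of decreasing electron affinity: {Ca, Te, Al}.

Te > Al > Ca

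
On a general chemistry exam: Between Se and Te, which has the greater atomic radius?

Te

Radius decreases left→right (rising Z_eff, same n) and increases top→bottom (higher n).
All are in group 16, so atomic radius increases down the group.
So Te has the greater atomic radius (Te > Se).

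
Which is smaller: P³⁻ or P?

Forming P³⁻ adds 3 electrons to P. More electron–electron repulsion in the same shell, with unchanged nuclear charge, lets the cloud expand.
An anion is larger than its parent atom: P³⁻ > P.

P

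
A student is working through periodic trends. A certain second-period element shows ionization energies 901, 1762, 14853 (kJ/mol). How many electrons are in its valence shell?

2

Look for the largest jump between consecutive ionization energies: IE3/IE2 ≈ 8.4, far larger than any earlier ratio.
That jump marks the point where a core electron is being removed. So the atom has 2 valence electrons.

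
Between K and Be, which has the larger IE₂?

K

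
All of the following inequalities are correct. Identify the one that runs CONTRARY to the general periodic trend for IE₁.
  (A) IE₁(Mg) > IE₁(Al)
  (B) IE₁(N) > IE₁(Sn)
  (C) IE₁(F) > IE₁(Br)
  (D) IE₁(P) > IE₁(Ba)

The general trend: IE₁ increases across a period and decreases down a group.
(A) Mg (period 3, group 2) vs Al (period 3, group 13): the stated order contradicts the simple trend.
(B) N (period 2, group 15) vs Sn (period 5, group 14): the stated order agrees with the simple trend.
(C) F (period 2, group 17) vs Br (period 4, group 17): the stated order agrees with the simple trend.
(D) P (period 3, group 15) vs Ba (period 6, group 2): the stated order agrees with the simple trend.
The exception is (A): Al's single 3p electron is easier to remove than one from Mg's filled 3s².

(A)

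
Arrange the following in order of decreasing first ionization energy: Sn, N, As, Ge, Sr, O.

N is in period 2, group 15; O is in period 2, group 16; Ge is in period 4, group 14; As is in period 4, group 15; Sr is in period 5, group 2; Sn is in period 5, group 14.
Across a period the outer electron is held more tightly (higher IE₁); down a group it sits in a higher shell, more shielded, and comes off more easily.
These span different periods and groups, so the two trends combine.
Sn > Sr: Sn lies to the right of Sr in period 5, so the across-period effect alone puts Sn higher.
Ge > Sn: they share group 14; the group trend gives Ge the larger value.
As > Ge: As lies to the right of Ge in period 4, so the across-period effect alone puts As higher.
O > As: both effects reinforce here, so O is clearly the higher of the two.
N > O: this pair runs against the simple trend — see the exception note.
Note the exception: N has a higher first ionization energy than O, contrary to the simple trend — pairing an electron in O's 2p⁴ costs repulsion energy, so O ionizes more easily than half-filled N (2p³).
Tabulated first ionization energy (kJ/mol): N 1402, O 1314, Ge 762, As 947, Sr 550, Sn 709.
So from highest to lowest: N > O > As > Ge > Sn > Sr.

N > O > As > Ge > Sn > Sr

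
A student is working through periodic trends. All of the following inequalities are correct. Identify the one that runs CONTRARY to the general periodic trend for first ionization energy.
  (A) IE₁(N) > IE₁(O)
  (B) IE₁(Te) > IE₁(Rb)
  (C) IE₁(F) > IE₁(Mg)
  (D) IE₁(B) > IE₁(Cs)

(A)

The general trend: first ionization energy increases across a period and decreases down a group.
(A) N (period 2, group 15) vs O (period 2, group 16): the stated order contradicts the simple trend.
(B) Te (period 5, group 16) vs Rb (period 5, group 1): the stated order agrees with the simple trend.
(C) F (period 2, group 17) vs Mg (period 3, group 2): the stated order agrees with the simple trend.
(D) B (period 2, group 13) vs Cs (period 6, group 1): the stated order agrees with the simple trend.
The exception is (A): pairing an electron in O's 2p⁴ costs repulsion energy, so O ionizes more easily than half-filled N (2p³).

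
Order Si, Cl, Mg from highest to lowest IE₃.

Mg > Cl > Si

After 2 electrons have been removed, what remains? Si²⁺ still has 2 valence electrons; Cl²⁺ still has 5 valence electrons; Mg²⁺ is the bare [Ne] core.
Core electrons are held far more tightly than valence electrons, so Mg tops the IE_3 order.
Valence configurations: Si²⁺ [Ne]3s², Cl²⁺ [Ne]3s²3p³.
Tabulated IE_3 (kJ/mol): Si 3232, Cl 3822, Mg 7733.
So the third ionization energies run Si < Cl < Mg.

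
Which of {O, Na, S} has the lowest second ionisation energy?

IE_2 is the cost of taking one more electron from the +1 cation: O⁺ still has 5 valence electrons; Na⁺ is the bare [Ne] core; S⁺ still has 5 valence electrons.
Pulling an electron out of a noble-gas core costs far more than removing a remaining valence electron, so Na sits at the high end of IE_2.
Valence configurations: O⁺ [He]2s²2p³, S⁺ [Ne]3s²3p³.
The numbers (kJ/mol): O 3388, Na 4562, S 2252.
Putting it together, IE_2: S < O < Na.

S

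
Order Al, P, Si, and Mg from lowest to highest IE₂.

Mg < Si < Al < P

IE_2 is the cost of taking one more electron from the +1 cation: Al⁺ still has 2 valence electrons; P⁺ still has 4 valence electrons; Si⁺ still has 3 valence electrons; Mg⁺ still has 1 valence electron.
All are still removing valence electrons, so compare the +1 ions as you would atoms: IE_2 generally rises across a period (higher Z_eff) and falls down a group (larger shell), subject to the usual subshell exceptions.
Valence configurations: Al⁺ [Ne]3s², P⁺ [Ne]3s²3p², Si⁺ [Ne]3s²3p¹, Mg⁺ [Ne]3s¹.
Si⁺ loses a lone 3p electron whereas Al⁺ must break into a filled 3s² pair, so IE_2(Al) > IE_2(Si) even though Si has the higher nuclear charge.
Approximate IE_2 values (kJ/mol): Al 1817, P 1907, Si 1577, Mg 1451.
Putting it together, IE_2: Mg < Si < Al < P.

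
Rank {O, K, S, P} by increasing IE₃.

P < S < K < O

After 2 electrons have been removed, what remains? O²⁺ still has 4 valence electrons; K²⁺ is already 1 electron into the core; S²⁺ still has 4 valence electrons; P²⁺ still has 3 valence electrons.
Usually core removal costs more than valence removal, but here the competition is close: a tightly held n=2 valence electron can cost more to remove than an n=3 core electron, so the actual values have to decide it.
Valence configurations: O²⁺ [He]2s²2p², S²⁺ [Ne]3s²3p², P²⁺ [Ne]3s²3p¹.
Approximate IE_3 values (kJ/mol): O 5300, K 4420, S 3357, P 2914.
Overall IE_3 order: P < S < K < O.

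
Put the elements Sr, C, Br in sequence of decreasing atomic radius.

Across a period the added protons contract the valence shell; down a group each new principal shell makes the atom larger.
These span different periods and groups, so the two trends combine.
Br > C: the two effects oppose for this pair; the down-group effect wins (114 vs 75 pm).
Sr > Br: relative to Br, both the across-period and down-group shifts push Sr's atomic radius up.
Approximate values (pm): C 75, Br 114, Sr 185.
So from largest to smallest: Sr > Br > C.

Sr > Br > C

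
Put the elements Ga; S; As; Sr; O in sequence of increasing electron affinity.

Sr < Ga < As < O < S

O is in period 2, group 16; S is in period 3, group 16; Ga is in period 4, group 13; As is in period 4, group 15; Sr is in period 5, group 2.
Electron affinity generally becomes more exothermic across a period toward the halogens and less exothermic down a group.
Here both period and group differ, so the two effects have to be weighed against each other.
Ga > Sr: relative to Sr, both the across-period and down-group shifts push Ga's electron affinity up.
As > Ga: As lies to the right of Ga in period 4, so the across-period effect alone puts As higher.
O > As: relative to As, both the across-period and down-group shifts push O's electron affinity up.
S > O: this pair runs against the simple trend — see the exception note.
Note the exception: S has a higher electron affinity than O, contrary to the simple trend — the compact 2p subshell of O repels the added electron more than S's larger 3p does.
For reference (kJ/mol): O 141, S 200, Ga 29, As 78, Sr 5.
So from lowest to highest: Sr < Ga < As < O < S.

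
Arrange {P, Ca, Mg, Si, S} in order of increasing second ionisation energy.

Ca, Mg, Si, P, S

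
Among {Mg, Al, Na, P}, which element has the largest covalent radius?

Na is in period 3, group 1; Mg is in period 3, group 2; Al is in period 3, group 13; P is in period 3, group 15.
Across a period the added protons contract the valence shell; down a group each new principal shell makes the atom larger.
All lie in period 3, so atomic radius increases right to left.
The largest covalent radius among these belongs to Na.

Na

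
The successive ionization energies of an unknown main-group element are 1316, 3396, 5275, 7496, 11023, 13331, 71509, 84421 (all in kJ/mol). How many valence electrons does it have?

Look for the largest jump between consecutive ionization energies: IE7/IE6 ≈ 5.4, far larger than any earlier ratio.
That jump marks the point where a core electron is being removed. So the atom has 6 valence electrons.

6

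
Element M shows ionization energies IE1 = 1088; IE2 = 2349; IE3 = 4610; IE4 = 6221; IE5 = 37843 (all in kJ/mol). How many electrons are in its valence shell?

4

Look for the largest jump between consecutive ionization energies: IE5/IE4 ≈ 6.1, far larger than any earlier ratio.
That jump marks the point where a core electron is being removed. So the atom has 4 valence electrons.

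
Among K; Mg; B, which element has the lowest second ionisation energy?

Mg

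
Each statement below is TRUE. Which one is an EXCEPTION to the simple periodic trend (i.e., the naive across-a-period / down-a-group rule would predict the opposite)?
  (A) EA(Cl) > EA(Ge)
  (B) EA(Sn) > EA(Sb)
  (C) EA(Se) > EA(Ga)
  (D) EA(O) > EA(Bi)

(B)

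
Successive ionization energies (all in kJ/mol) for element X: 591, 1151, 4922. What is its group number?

Group 2

Look for the largest jump between consecutive ionization energies: IE3/IE2 ≈ 4.3, far larger than any earlier ratio.
That jump marks the point where a core electron is being removed. So the atom has 2 valence electrons.
A main-group element with 2 valence electrons is in group 2.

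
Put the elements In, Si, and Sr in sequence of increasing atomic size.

Radius decreases left→right (rising Z_eff, same n) and increases top→bottom (higher n).
These span different periods and groups, so the two trends combine.
In > Si: relative to Si, both the across-period and down-group shifts push In's atomic radius up.
Sr > In: both are in period 5; the period trend gives Sr the larger value.
For reference (pm): Si 116, Sr 185, In 142.
So from smallest to largest: Si < In < Sr.

Si < In < Sr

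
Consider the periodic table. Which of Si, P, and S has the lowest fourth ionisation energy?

The fourth ionization energy removes an electron from the +3 ion. For each element: Si³⁺ still has 1 valence electron; P³⁺ still has 2 valence electrons; S³⁺ still has 3 valence electrons.
All are still removing valence electrons, so compare the +3 ions as you would atoms: IE_4 generally rises across a period (higher Z_eff) and falls down a group (larger shell), subject to the usual subshell exceptions.
Valence configurations: Si³⁺ [Ne]3s¹, P³⁺ [Ne]3s², S³⁺ [Ne]3s²3p¹.
S³⁺ loses a lone 3p electron whereas P³⁺ must break into a filled 3s² pair, so IE_4(P) > IE_4(S) even though S has the higher nuclear charge.
The numbers (kJ/mol): Si 4356, P 4964, S 4556.
Putting it together, IE_4: Si < S < P.

Si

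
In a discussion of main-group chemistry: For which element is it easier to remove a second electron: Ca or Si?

After 1 electron has been removed, what remains? Ca⁺ still has 1 valence electron; Si⁺ still has 3 valence electrons.
All are still removing valence electrons, so compare the +1 ions as you would atoms: IE_2 generally rises across a period (higher Z_eff) and falls down a group (larger shell), subject to the usual subshell exceptions.
Valence configurations: Ca⁺ [Ar]4s¹, Si⁺ [Ne]3s²3p¹.
Approximate IE_2 values (kJ/mol): Ca 1145, Si 1577.
Putting it together, IE_2: Ca < Si.

Ca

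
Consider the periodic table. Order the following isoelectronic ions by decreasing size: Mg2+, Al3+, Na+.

All of these have 10 electrons, so size is governed by nuclear charge alone: the more protons, the stronger the pull on the same electron cloud, and the smaller the ion.
Nuclear charges: Al3+ (Z=13), Mg2+ (Z=12), Na+ (Z=11).
Largest to smallest: Na+ > Mg2+ > Al3+.

Na+ > Mg2+ > Al3+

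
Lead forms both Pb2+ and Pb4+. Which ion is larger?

Pb2+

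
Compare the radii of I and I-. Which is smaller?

I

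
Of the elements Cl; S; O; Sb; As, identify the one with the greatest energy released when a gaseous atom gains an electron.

Cl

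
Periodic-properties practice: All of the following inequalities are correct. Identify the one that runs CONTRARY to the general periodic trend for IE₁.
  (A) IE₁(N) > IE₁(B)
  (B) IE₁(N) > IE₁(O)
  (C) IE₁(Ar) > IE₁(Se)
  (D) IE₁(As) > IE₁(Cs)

The general trend: IE₁ increases across a period and decreases down a group.
(A) N (period 2, group 15) vs B (period 2, group 13): the stated order agrees with the simple trend.
(B) N (period 2, group 15) vs O (period 2, group 16): the stated order contradicts the simple trend.
(C) Ar (period 3, group 18) vs Se (period 4, group 16): the stated order agrees with the simple trend.
(D) As (period 4, group 15) vs Cs (period 6, group 1): the stated order agrees with the simple trend.
The exception is (B): pairing an electron in O's 2p⁴ costs repulsion energy, so O ionizes more easily than half-filled N (2p³).

(B)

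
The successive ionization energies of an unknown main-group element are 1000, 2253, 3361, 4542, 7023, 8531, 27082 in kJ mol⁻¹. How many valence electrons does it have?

6

Look for the largest jump between consecutive ionization energies: IE7/IE6 ≈ 3.2, far larger than any earlier ratio.
That jump marks the point where a core electron is being removed. So the atom has 6 valence electrons.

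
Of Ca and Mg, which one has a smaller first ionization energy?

Ca

Mg is in period 3, group 2; Ca is in period 4, group 2.
First ionization energy rises across a period (greater Z_eff holds electrons more tightly) and falls down a group (valence electrons are farther from the nucleus).
All are in group 2, so first ionization energy increases up the group.
So Ca has the smaller first ionization energy (Ca < Mg).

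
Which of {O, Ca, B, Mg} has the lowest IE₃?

IE_3 is the cost of taking one more electron from the +2 cation: O²⁺ still has 4 valence electrons; Ca²⁺ is the bare [Ar] core; B²⁺ still has 1 valence electron; Mg²⁺ is the bare [Ne] core.
Usually core removal costs more than valence removal, but here the competition is close: a tightly held n=2 valence electron can cost more to remove than an n=3 core electron, so the actual values have to decide it.
Valence configurations: O²⁺ [He]2s²2p², B²⁺ [He]2s¹.
Tabulated IE_3 (kJ/mol): O 5300, Ca 4912, B 3660, Mg 7733.
Putting it together, IE_3: B < Ca < O < Mg.

B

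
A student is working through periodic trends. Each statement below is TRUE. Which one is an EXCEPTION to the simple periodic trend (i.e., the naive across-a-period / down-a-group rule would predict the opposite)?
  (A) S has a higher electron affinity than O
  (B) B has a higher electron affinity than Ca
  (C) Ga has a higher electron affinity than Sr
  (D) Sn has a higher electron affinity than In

The general trend: electron affinity increases across a period and decreases down a group.
(A) S (period 3, group 16) vs O (period 2, group 16): the stated order contradicts the simple trend.
(B) B (period 2, group 13) vs Ca (period 4, group 2): the stated order agrees with the simple trend.
(C) Ga (period 4, group 13) vs Sr (period 5, group 2): the stated order agrees with the simple trend.
(D) Sn (period 5, group 14) vs In (period 5, group 13): the stated order agrees with the simple trend.
The exception is (A): the compact 2p subshell of O repels the added electron more than S's larger 3p does.

(A)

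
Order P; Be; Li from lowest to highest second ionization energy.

Be < P < Li

IE_2 is the cost of taking one more electron from the +1 cation: P⁺ still has 4 valence electrons; Be⁺ still has 1 valence electron; Li⁺ is the bare [He] core.
Pulling an electron out of a noble-gas core costs far more than removing a remaining valence electron, so Li sits at the high end of IE_2.
Valence configurations: P⁺ [Ne]3s²3p², Be⁺ [He]2s¹.
Approximate IE_2 values (kJ/mol): P 1907, Be 1757, Li 7298.
Putting it together, IE_2: Be < P < Li.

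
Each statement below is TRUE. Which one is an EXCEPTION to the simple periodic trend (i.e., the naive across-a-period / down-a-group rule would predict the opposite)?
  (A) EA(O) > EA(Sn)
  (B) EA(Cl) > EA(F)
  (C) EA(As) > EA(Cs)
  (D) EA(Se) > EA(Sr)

(B)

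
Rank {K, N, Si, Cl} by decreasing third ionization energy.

Consider each +2 ion: K²⁺ is already 1 electron into the core; N²⁺ still has 3 valence electrons; Si²⁺ still has 2 valence electrons; Cl²⁺ still has 5 valence electrons.
Usually core removal costs more than valence removal, but here the competition is close: a tightly held n=2 valence electron can cost more to remove than an n=3 core electron, so the actual values have to decide it.
Valence configurations: N²⁺ [He]2s²2p¹, Si²⁺ [Ne]3s², Cl²⁺ [Ne]3s²3p³.
Approximate IE_3 values (kJ/mol): K 4420, N 4578, Si 3232, Cl 3822.
Overall IE_3 order: Si < Cl < K < N.

N > K > Cl > Si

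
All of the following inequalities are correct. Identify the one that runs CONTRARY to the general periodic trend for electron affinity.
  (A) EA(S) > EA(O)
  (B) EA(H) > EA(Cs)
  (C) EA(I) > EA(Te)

(A)

The general trend: electron affinity increases across a period and decreases down a group.
(A) S (period 3, group 16) vs O (period 2, group 16): the stated order contradicts the simple trend.
(B) H (period 1, group 1) vs Cs (period 6, group 1): the stated order agrees with the simple trend.
(C) I (period 5, group 17) vs Te (period 5, group 16): the stated order agrees with the simple trend.
The exception is (A): the compact 2p subshell of O repels the added electron more than S's larger 3p does.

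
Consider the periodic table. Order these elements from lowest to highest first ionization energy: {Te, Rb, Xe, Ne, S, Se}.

Ne is in period 2, group 18; S is in period 3, group 16; Se is in period 4, group 16; Rb is in period 5, group 1; Te is in period 5, group 16; Xe is in period 5, group 18.
IE₁ increases left→right with effective nuclear charge and decreases top→bottom as the valence shell moves farther out.
These span different periods and groups, so the two trends combine.
Te > Rb: Te lies to the right of Rb in period 5, so the across-period effect alone puts Te higher.
Se > Te: Se sits above Te in group 16, so the down-group effect alone puts Se higher.
S > Se: S sits above Se in group 16, so the down-group effect alone puts S higher.
Xe > S: period and group pull opposite ways; the across-period shift dominates (1170 vs 1000 kJ/mol).
Ne > Xe: Ne sits above Xe in group 18, so the down-group effect alone puts Ne higher.
Tabulated first ionization energy (kJ/mol): Ne 2081, S 1000, Se 941, Rb 403, Te 869, Xe 1170.
So from lowest to highest: Rb < Te < Se < S < Xe < Ne.

Rb < Te < Se < S < Xe < Ne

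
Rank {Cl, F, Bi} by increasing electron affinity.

Bi < F < Cl

F is in period 2, group 17; Cl is in period 3, group 17; Bi is in period 6, group 15.
EA tends to increase across a period and decrease down a group, though the pattern is less regular than for IE or radius.
These span different periods and groups, so the two trends combine.
F > Bi: relative to Bi, both the across-period and down-group shifts push F's electron affinity up.
Cl > F: this pair runs against the simple trend — see the exception note.
Note the exception: Cl has a higher electron affinity than F, contrary to the simple trend — F's small 2p subshell makes the incoming electron feel strong e⁻–e⁻ repulsion, so Cl actually releases more energy on gaining an electron.
Approximate values (kJ/mol): F 328, Cl 349, Bi 91.
So from lowest to highest: Bi < F < Cl.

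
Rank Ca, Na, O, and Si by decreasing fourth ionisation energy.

Na > O > Ca > Si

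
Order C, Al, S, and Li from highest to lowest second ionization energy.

Li, C, S, Al

Consider each +1 ion: C⁺ still has 3 valence electrons; Al⁺ still has 2 valence electrons; S⁺ still has 5 valence electrons; Li⁺ is the bare [He] core.
Pulling an electron out of a noble-gas core costs far more than removing a remaining valence electron, so Li sits at the high end of IE_2.
Valence configurations: C⁺ [He]2s²2p¹, Al⁺ [Ne]3s², S⁺ [Ne]3s²3p³.
The numbers (kJ/mol): C 2353, Al 1817, S 2252, Li 7298.
Overall IE_2 order: Al < S < C < Li.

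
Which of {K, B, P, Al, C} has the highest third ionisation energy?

Consider each +2 ion: K²⁺ is already 1 electron into the core; B²⁺ still has 1 valence electron; P²⁺ still has 3 valence electrons; Al²⁺ still has 1 valence electron; C²⁺ still has 2 valence electrons.
Usually core removal costs more than valence removal, but here the competition is close: a tightly held n=2 valence electron can cost more to remove than an n=3 core electron, so the actual values have to decide it.
Valence configurations: B²⁺ [He]2s¹, P²⁺ [Ne]3s²3p¹, Al²⁺ [Ne]3s¹, C²⁺ [He]2s².
Tabulated IE_3 (kJ/mol): K 4420, B 3660, P 2914, Al 2745, C 4620.
Hence IE_3: Al < P < B < K < C.

C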